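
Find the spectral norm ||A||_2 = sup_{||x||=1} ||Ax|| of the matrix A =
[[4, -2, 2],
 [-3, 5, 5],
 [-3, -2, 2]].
||A||_2 ≈ 8.0452 (= sqrt(largest eigenvalue of A^T A))

||A||_2 = sigma_max(A) = sqrt(lambda_max(A^T A)). Form the symmetric matrix M = A^T A =
[[34, -17, -13],
 [-17, 33, 17],
 [-13, 17, 33]].
Its characteristic polynomial (trace, sum of principal 2x2 minors, determinant of M give the coefficients) is
  p(λ) = det(λ I - M) = λ^3 - 100λ^2 + 2586λ - 19600.
No integer candidate from the rational root theorem (±divisors of 19600) is a root, so the roots are irrational. The cubic discriminant is Δ = 161295776 > 0, so there are three distinct real roots. p(14) = -252 and p(15) = 65 have opposite signs, so a root lies in (14, 15); Newton's method refines it to λ ≈ 14.7629. p(20) = 120 and p(21) = -133 have opposite signs, so a root lies in (20, 21); Newton's method refines it to λ ≈ 20.5123. p(64) = -1552 and p(65) = 615 have opposite signs, so a root lies in (64, 65); Newton's method refines it to λ ≈ 64.7248. Check (Vieta): the three roots sum to 100, matching tr M = 100.
So the eigenvalues of A^T A are ≈ 14.7629, 20.5123, 64.7248 (all ≥ 0, as they must be for A^T A). The largest is λ_max ≈ 64.7248, hence ||A||_2 = sqrt(λ_max) ≈ 8.0452.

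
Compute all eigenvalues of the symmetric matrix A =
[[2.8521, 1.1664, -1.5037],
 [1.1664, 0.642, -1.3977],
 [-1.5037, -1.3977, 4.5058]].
sigma(A) ≈ {0, 2, 6}

A is real symmetric, so its spectrum consists of real eigenvalues. Expanding the characteristic polynomial of the displayed matrix gives
  det(λ I - A) = p(λ) = λ^3 + (-8)λ^2 + (12)λ + (0).
Solving p(λ) = 0 yields eigenvalues ≈ 0, 2, 6. (A is shown rounded to 4 decimals, so these recover the underlying integer eigenvalues to within that precision.)
Verification: the trace of A = 8 equals the sum of eigenvalues 8, and det(A) ≈ -0.0003 matches the eigenvalue product 0.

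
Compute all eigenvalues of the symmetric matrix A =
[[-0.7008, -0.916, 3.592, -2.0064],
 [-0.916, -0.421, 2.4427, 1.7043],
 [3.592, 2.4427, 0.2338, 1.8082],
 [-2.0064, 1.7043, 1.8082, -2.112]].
sigma(A) ≈ {-6, -3, 2, 4}

A is real symmetric, so its spectrum consists of real eigenvalues. Expanding the characteristic polynomial of the displayed matrix gives
  det(λ I - A) = p(λ) = λ^4 + (3)λ^3 + (-28)λ^2 + (-36.0012)λ + (144).
Solving p(λ) = 0 yields eigenvalues ≈ -6, -3, 2, 4. (A is shown rounded to 4 decimals, so these recover the underlying integer eigenvalues to within that precision.)
Verification: the trace of A = -3 equals the sum of eigenvalues -3, and det(A) ≈ 143.9992 matches the eigenvalue product 144.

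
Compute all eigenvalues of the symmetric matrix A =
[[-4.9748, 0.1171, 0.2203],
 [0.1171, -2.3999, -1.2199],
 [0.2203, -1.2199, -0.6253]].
sigma(A) ≈ {-5, -3, 0}

A is real symmetric, so its spectrum consists of real eigenvalues. Expanding the characteristic polynomial of the displayed matrix gives
  det(λ I - A) = p(λ) = λ^3 + (8)λ^2 + (15)λ + (0).
Solving p(λ) = 0 yields eigenvalues ≈ -5, -3, 0. (A is shown rounded to 4 decimals, so these recover the underlying integer eigenvalues to within that precision.)
Verification: the trace of A = -8 equals the sum of eigenvalues -8, and det(A) ≈ -0.0001 matches the eigenvalue product 0.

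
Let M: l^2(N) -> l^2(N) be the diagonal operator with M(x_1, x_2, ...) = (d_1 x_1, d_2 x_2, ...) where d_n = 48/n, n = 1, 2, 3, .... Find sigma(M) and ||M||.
sigma(M) = {48/n : n ≥ 1} ∪ {0}; ||M|| = 48

A bounded diagonal operator on l^2 with diagonal entries d_n has spectrum equal to the closure of {d_n : n ≥ 1}: every d_n is an eigenvalue (with eigenvector e_n), so {d_n} ⊂ sigma(M); the spectrum is closed, so its closure is too; and for lambda not in the closure, (M - lambda I) has bounded inverse (the diagonal entries 1/(d_n - lambda) are bounded). For our sequence d_n = 48/n, n = 1, 2, 3, ...:
  - {d_n} = {48/n : n ≥ 1}; the only limit point is 0
  - closure = {48/n : n ≥ 1} ∪ {0}
For the norm: a diagonal operator has ||M|| = sup_n |d_n|. Here d_n = 48/n is positive and decreasing, so sup_n |d_n| = d_1 = 48. So ||M|| = 48.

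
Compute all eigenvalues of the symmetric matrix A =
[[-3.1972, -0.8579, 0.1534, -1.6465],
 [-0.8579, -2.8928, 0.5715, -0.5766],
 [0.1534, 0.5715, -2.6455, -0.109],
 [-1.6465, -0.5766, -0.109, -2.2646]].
sigma(A) ≈ {-5, -3, -2, -1}

A is real symmetric, so its spectrum consists of real eigenvalues. Expanding the characteristic polynomial of the displayed matrix gives
  det(λ I - A) = p(λ) = λ^4 + (11)λ^3 + (41)λ^2 + (61.0024)λ + (30.002).
Solving p(λ) = 0 yields eigenvalues ≈ -5, -3, -2, -1. (A is shown rounded to 4 decimals, so these recover the underlying integer eigenvalues to within that precision.)
Verification: the trace of A = -11 equals the sum of eigenvalues -11, and det(A) ≈ 30.0020 matches the eigenvalue product 30.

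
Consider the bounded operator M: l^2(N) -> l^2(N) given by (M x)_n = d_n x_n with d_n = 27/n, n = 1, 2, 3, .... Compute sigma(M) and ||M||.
sigma(M) = {27/n : n ≥ 1} ∪ {0}; ||M|| = 27

A bounded diagonal operator on l^2 with diagonal entries d_n has spectrum equal to the closure of {d_n : n ≥ 1}: every d_n is an eigenvalue (with eigenvector e_n), so {d_n} ⊂ sigma(M); the spectrum is closed, so its closure is too; and for lambda not in the closure, (M - lambda I) has bounded inverse (the diagonal entries 1/(d_n - lambda) are bounded). For our sequence d_n = 27/n, n = 1, 2, 3, ...:
  - {d_n} = {27/n : n ≥ 1}; the only limit point is 0
  - closure = {27/n : n ≥ 1} ∪ {0}
For the norm: a diagonal operator has ||M|| = sup_n |d_n|. Here d_n = 27/n is positive and decreasing, so sup_n |d_n| = d_1 = 27. So ||M|| = 27.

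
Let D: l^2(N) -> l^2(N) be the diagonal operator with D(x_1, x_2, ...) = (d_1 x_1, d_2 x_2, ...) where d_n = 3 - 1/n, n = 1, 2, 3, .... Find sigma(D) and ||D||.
sigma(D) = {3 - 1/n : n ≥ 1} ∪ {3}; ||D|| = 3

A bounded diagonal operator on l^2 with diagonal entries d_n has spectrum equal to the closure of {d_n : n ≥ 1}: every d_n is an eigenvalue (with eigenvector e_n), so {d_n} ⊂ sigma(D); the spectrum is closed, so its closure is too; and for lambda not in the closure, (D - lambda I) has bounded inverse (the diagonal entries 1/(d_n - lambda) are bounded). For our sequence d_n = 3 - 1/n, n = 1, 2, 3, ...:
  - {d_n} = {3 - 1/n : n ≥ 1}; the only limit point is 3
  - closure = {3 - 1/n : n ≥ 1} ∪ {3}
For the norm: a diagonal operator has ||D|| = sup_n |d_n|. Here d_n = 3 - 1/n increases monotonically from d_1 = 2 toward 3, with all terms in [2, 3); so sup_n |d_n| = 3 (the supremum is the limit, not attained). So ||D|| = 3.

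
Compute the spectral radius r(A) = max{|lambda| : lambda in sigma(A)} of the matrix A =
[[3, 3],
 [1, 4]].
r(A) = (7 + sqrt(13))/2 ≈ 5.3028

The eigenvalues of A are the roots of its characteristic polynomial. With M = A (coefficients from the trace and determinant):
  p(λ) = det(λ I - M) = λ^2 - 7λ + 9.
For λ^2 - 7λ + 9 the discriminant is 13. It is nonnegative but not a perfect square, so the roots are real and irrational: λ = (7 ± sqrt(13))/2 ≈ 5.3028, 1.6972.
Thus the eigenvalues (to 4 decimals) are 5.3028 (modulus 5.3028); 1.6972 (modulus 1.6972). The spectral radius is the largest modulus: r(A) = (7 + sqrt(13))/2 ≈ 5.3028. (Cross-check: r(A) ≤ ||A||_2 ≈ 5.7016; equality holds whenever A is normal, though it can also hold for some non-normal A.)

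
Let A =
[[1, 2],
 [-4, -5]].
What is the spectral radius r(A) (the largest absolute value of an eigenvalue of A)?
r(A) = 3

The eigenvalues of A are the roots of its characteristic polynomial. With M = A (coefficients from the trace and determinant):
  p(λ) = det(λ I - M) = λ^2 + 4λ + 3.
For λ^2 + 4λ + 3 the discriminant is 4. It is a perfect square (2^2), so the roots are rational: λ = (-4 ± 2)/2 = -1, -3.
Thus the eigenvalues (to 4 decimals) are -1 (modulus 1); -3 (modulus 3). The spectral radius is the largest modulus: r(A) = 3. (Cross-check: r(A) ≤ ||A||_2 ≈ 6.7678; equality holds whenever A is normal, though it can also hold for some non-normal A.)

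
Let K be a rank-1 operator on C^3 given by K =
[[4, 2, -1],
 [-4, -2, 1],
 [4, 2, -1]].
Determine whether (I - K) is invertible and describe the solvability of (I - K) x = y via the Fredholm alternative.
(I - K) is singular (det(I - K) = 0, i.e. 1 ∈ sigma(K)). (I - K) x = y is solvable iff y ⊥ ker((I - K)^*) = span{(4, 2, -1)}, i.e. iff 4y_1 + 2y_2 - y_3 = 0. When solvable, the solutions are x = y + c·(1, -1, 1), c arbitrary (ker(I - K) = span{(1, -1, 1)}, dimension 1).

K has rank 1, so it is an outer product K = u v^T: every row of K is a multiple of one row vector. Reading off the entries, u = (1, -1, 1) and v = (4, 2, -1) (row i of K equals u_i·v^T). A rank-one matrix u v^T satisfies K u = u (v·u) and kills the (2)-dimensional subspace v^⊥, so its characteristic polynomial is lambda^2 (lambda - v·u) with v·u = tr K = 1. Hence the eigenvalues of I - K are 1 (multiplicity 2) and 1 - (1) = 0, so det(I - K) = 0. (Direct check: I - K =
[[-3, -2, 1],
 [4, 3, -1],
 [-4, -2, 2]]
has determinant 0.) So 1 is an eigenvalue of K and (I - K) is not invertible. The finite-dimensional Fredholm alternative says: either (I - K) is invertible, or ker(I - K) ≠ {0} and then range(I - K) = ker((I - K)^*)^⊥, with dim ker(I - K) = dim ker((I - K)^*). We are in the second case, so we need both kernels. Kernel of I - K: (I - K) u = u - u (v·u) = u - u = 0, so ker(I - K) = span{u} = span{(1, -1, 1)} (it is exactly 1-dimensional because rank(I - K) = 2). Kernel of the adjoint: K is real, so (I - K)^* = I - K^T = I - v u^T, and (I - v u^T) v = v - v (u·v) = 0; hence ker((I - K)^*) = span{v} = span{(4, 2, -1)}. Therefore (I - K) x = y is solvable iff <y, v> = 0, i.e. iff 4y_1 + 2y_2 - y_3 = 0. When this holds, K y = u (v·y) = 0, so (I - K) y = y and x = y is a particular solution; the full solution set is the line x = y + c·u = y + c·(1, -1, 1), c ∈ C.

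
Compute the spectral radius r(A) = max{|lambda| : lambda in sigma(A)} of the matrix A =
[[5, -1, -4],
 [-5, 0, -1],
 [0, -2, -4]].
r(A) ≈ 5.2422

The eigenvalues of A are the roots of its characteristic polynomial. With M = A (coefficients from the trace, the sum of principal 2x2 minors, and det A):
  p(λ) = det(λ I - M) = λ^3 - λ^2 - 27λ + 30.
No integer candidate from the rational root theorem (±divisors of 30) is a root, so the roots are irrational. The cubic discriminant is Δ = 69861 > 0, so there are three distinct real roots. p(-6) = -60 and p(-5) = 15 have opposite signs, so a root lies in (-6, -5); Newton's method refines it to λ ≈ -5.2422. p(1) = 3 and p(2) = -20 have opposite signs, so a root lies in (1, 2); Newton's method refines it to λ ≈ 1.1165. p(5) = -5 and p(6) = 48 have opposite signs, so a root lies in (5, 6); Newton's method refines it to λ ≈ 5.1257. Check (Vieta): the three roots sum to 1, matching tr M = 1.
Thus the eigenvalues (to 4 decimals) are -5.2422 (modulus 5.2422); 1.1165 (modulus 1.1165); 5.1257 (modulus 5.1257). The spectral radius is the largest modulus: r(A) ≈ 5.2422. (Cross-check: r(A) ≤ ||A||_2 ≈ 7.7928; equality holds whenever A is normal, though it can also hold for some non-normal A.)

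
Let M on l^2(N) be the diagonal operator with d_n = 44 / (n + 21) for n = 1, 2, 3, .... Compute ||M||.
||M|| = 2 (attained at n = 1)

For M diagonal, ||M|| = sup_n |d_n| = sup_n 44/(n + 21). This is positive and strictly decreasing in n, so the supremum is attained at n = 1: d_1 = 44/(1 + 21) = 2. Hence ||M|| = 2.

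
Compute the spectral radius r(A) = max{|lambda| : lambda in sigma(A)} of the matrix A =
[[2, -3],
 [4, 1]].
r(A) = sqrt(14) ≈ 3.7417

The eigenvalues of A are the roots of its characteristic polynomial. With M = A (coefficients from the trace and determinant):
  p(λ) = det(λ I - M) = λ^2 - 3λ + 14.
For λ^2 - 3λ + 14 the discriminant is -47. It is negative, so the roots are the complex-conjugate pair λ = 3/2 ± (sqrt(47)/2) i ≈ 1.5 ± 3.4278i. For a conjugate pair the product of the roots equals the constant term, so |λ|^2 = 14 and |λ| = sqrt(14) ≈ 3.7417.
Thus the eigenvalues (to 4 decimals) are 1.5 ± 3.4278i (modulus 3.7417). The spectral radius is the largest modulus: r(A) = sqrt(14) ≈ 3.7417. (Cross-check: r(A) ≤ ||A||_2 ≈ 4.515; equality holds whenever A is normal, though it can also hold for some non-normal A.)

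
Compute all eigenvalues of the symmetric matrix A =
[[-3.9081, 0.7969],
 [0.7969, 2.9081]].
sigma(A) ≈ {-4, 3}

A is real symmetric, so its spectrum consists of real eigenvalues. Expanding the characteristic polynomial of the displayed matrix gives
  det(λ I - A) = p(λ) = λ^2 + (1)λ + (-12).
Solving p(λ) = 0 yields eigenvalues ≈ -4, 3. (A is shown rounded to 4 decimals, so these recover the underlying integer eigenvalues to within that precision.)
Verification: the trace of A = -1 equals the sum of eigenvalues -1, and det(A) ≈ -12.0002 matches the eigenvalue product -12.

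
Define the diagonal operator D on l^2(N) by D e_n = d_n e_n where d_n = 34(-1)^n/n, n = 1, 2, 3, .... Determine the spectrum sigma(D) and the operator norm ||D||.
sigma(D) = {34(-1)^n/n : n ≥ 1} ∪ {0}; ||D|| = 34

A bounded diagonal operator on l^2 with diagonal entries d_n has spectrum equal to the closure of {d_n : n ≥ 1}: every d_n is an eigenvalue (with eigenvector e_n), so {d_n} ⊂ sigma(D); the spectrum is closed, so its closure is too; and for lambda not in the closure, (D - lambda I) has bounded inverse (the diagonal entries 1/(d_n - lambda) are bounded). For our sequence d_n = 34(-1)^n/n, n = 1, 2, 3, ...:
  - {d_n} = {34(-1)^n/n : n ≥ 1}; the only limit point is 0
  - closure = {34(-1)^n/n : n ≥ 1} ∪ {0}
For the norm: a diagonal operator has ||D|| = sup_n |d_n|. Here |d_n| = 34/n is decreasing, so sup_n |d_n| = |d_1| = 34. So ||D|| = 34.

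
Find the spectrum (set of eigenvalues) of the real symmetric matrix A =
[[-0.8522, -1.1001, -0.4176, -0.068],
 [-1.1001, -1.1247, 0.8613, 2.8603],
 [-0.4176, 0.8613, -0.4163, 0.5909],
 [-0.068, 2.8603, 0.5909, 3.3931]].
sigma(A) ≈ {-3, -1, 0, 5}

A is real symmetric, so its spectrum consists of real eigenvalues. Expanding the characteristic polynomial of the displayed matrix gives
  det(λ I - A) = p(λ) = λ^4 + (-1)λ^3 + (-17)λ^2 + (-15.0022)λ + (-0.0012).
Solving p(λ) = 0 yields eigenvalues ≈ -3, -1, 0, 5. (A is shown rounded to 4 decimals, so these recover the underlying integer eigenvalues to within that precision.)
Verification: the trace of A = 1 equals the sum of eigenvalues 1, and det(A) ≈ -0.0012 matches the eigenvalue product 0.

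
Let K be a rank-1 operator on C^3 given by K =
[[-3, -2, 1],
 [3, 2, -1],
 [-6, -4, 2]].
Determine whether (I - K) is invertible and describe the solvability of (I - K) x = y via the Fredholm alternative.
(I - K) is singular (det(I - K) = 0, i.e. 1 ∈ sigma(K)). (I - K) x = y is solvable iff y ⊥ ker((I - K)^*) = span{(-3, -2, 1)}, i.e. iff -3y_1 - 2y_2 + y_3 = 0. When solvable, the solutions are x = y + c·(1, -1, 2), c arbitrary (ker(I - K) = span{(1, -1, 2)}, dimension 1).

K has rank 1, so it is an outer product K = u v^T: every row of K is a multiple of one row vector. Reading off the entries, u = (1, -1, 2) and v = (-3, -2, 1) (row i of K equals u_i·v^T). A rank-one matrix u v^T satisfies K u = u (v·u) and kills the (2)-dimensional subspace v^⊥, so its characteristic polynomial is lambda^2 (lambda - v·u) with v·u = tr K = 1. Hence the eigenvalues of I - K are 1 (multiplicity 2) and 1 - (1) = 0, so det(I - K) = 0. (Direct check: I - K =
[[4, 2, -1],
 [-3, -1, 1],
 [6, 4, -1]]
has determinant 0.) So 1 is an eigenvalue of K and (I - K) is not invertible. The finite-dimensional Fredholm alternative says: either (I - K) is invertible, or ker(I - K) ≠ {0} and then range(I - K) = ker((I - K)^*)^⊥, with dim ker(I - K) = dim ker((I - K)^*). We are in the second case, so we need both kernels. Kernel of I - K: (I - K) u = u - u (v·u) = u - u = 0, so ker(I - K) = span{u} = span{(1, -1, 2)} (it is exactly 1-dimensional because rank(I - K) = 2). Kernel of the adjoint: K is real, so (I - K)^* = I - K^T = I - v u^T, and (I - v u^T) v = v - v (u·v) = 0; hence ker((I - K)^*) = span{v} = span{(-3, -2, 1)}. Therefore (I - K) x = y is solvable iff <y, v> = 0, i.e. iff -3y_1 - 2y_2 + y_3 = 0. When this holds, K y = u (v·y) = 0, so (I - K) y = y and x = y is a particular solution; the full solution set is the line x = y + c·u = y + c·(1, -1, 2), c ∈ C.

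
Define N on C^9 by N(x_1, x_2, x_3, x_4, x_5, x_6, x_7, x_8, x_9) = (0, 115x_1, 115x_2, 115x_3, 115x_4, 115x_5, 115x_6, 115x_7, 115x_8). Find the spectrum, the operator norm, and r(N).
sigma(N) = {0}; ||N|| = 115; r(N) = 0. (N is nilpotent with N^9 = 0.)

On C^9, N is a strictly lower-triangular matrix with 115 on the subdiagonal and zeros elsewhere, so its characteristic polynomial is lambda^9 and every eigenvalue is 0: sigma(N) = {0}. For the operator norm, N e_i = 115e_{i+1} for i = 1, ..., 8 and N e_9 = 0, so the singular values of N are 115 (with multiplicity 8) and 0; hence ||N|| = 115. The spectral radius r(N) = max|lambda| = 0. Note ||N|| > r(N) — characteristic of non-normal nilpotent operators. Indeed N^9 = 0.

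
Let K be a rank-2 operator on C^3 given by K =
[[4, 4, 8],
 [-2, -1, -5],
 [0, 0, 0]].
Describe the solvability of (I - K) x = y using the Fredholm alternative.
(I - K) is invertible (det(I - K) = 2 ≠ 0), so for every y in C^3 the equation (I - K) x = y has a unique solution.

K has rank 2 and factors as K = U V^T = u1 v1^T + u2 v2^T with u1 = (2, -1, 0), v1 = (2, 3, 3), u2 = (1, -1, 0), v2 = (0, -2, 2) (multiplying out reproduces the displayed K). The nonzero eigenvalues of U V^T coincide with those of the 2 x 2 matrix G = V^T U = [[v1·u1, v1·u2], [v2·u1, v2·u2]] = [[1, -1], [2, 2]], and by the Sylvester determinant identity det(I_3 - U V^T) = det(I_2 - V^T U) = det([[0, 1], [-2, -1]]) = (0)(-1) - (1)(-2) = 2. (Direct check: I - K =
[[-3, -4, -8],
 [2, 2, 5],
 [0, 0, 1]]
has determinant 2.) The finite-dimensional Fredholm alternative says: either (I - K) is invertible, or ker(I - K) ≠ {0} and then range(I - K) = ker((I - K)^*)^⊥, with dim ker(I - K) = dim ker((I - K)^*). Since det(I - K) ≠ 0, 1 is not an eigenvalue of K and ker(I - K) = {0}, so we are in the first case: for every y there is a unique x = (I - K)^(-1) y. (Explicitly, by the Woodbury identity, (I - U V^T)^(-1) = I + U (I_2 - G)^(-1) V^T.)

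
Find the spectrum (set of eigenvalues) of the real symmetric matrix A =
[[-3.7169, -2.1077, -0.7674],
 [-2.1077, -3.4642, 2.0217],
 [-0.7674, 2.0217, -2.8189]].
sigma(A) ≈ {-6, -4, 0}

A is real symmetric, so its spectrum consists of real eigenvalues. Expanding the characteristic polynomial of the displayed matrix gives
  det(λ I - A) = p(λ) = λ^3 + (10)λ^2 + (24)λ + (0.0017).
Solving p(λ) = 0 yields eigenvalues ≈ -6, -4, 0. (A is shown rounded to 4 decimals, so these recover the underlying integer eigenvalues to within that precision.)
Verification: the trace of A = -10 equals the sum of eigenvalues -10, and det(A) ≈ -0.0017 matches the eigenvalue product 0.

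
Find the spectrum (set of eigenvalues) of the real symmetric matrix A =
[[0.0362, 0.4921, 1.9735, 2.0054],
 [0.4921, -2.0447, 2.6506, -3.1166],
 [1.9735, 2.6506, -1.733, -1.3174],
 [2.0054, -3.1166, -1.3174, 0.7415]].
sigma(A) ≈ {-5, -4, 2, 4}

A is real symmetric, so its spectrum consists of real eigenvalues. Expanding the characteristic polynomial of the displayed matrix gives
  det(λ I - A) = p(λ) = λ^4 + (3)λ^3 + (-26)λ^2 + (-48)λ + (160.0064).
Solving p(λ) = 0 yields eigenvalues ≈ -5, -4, 2, 4. (A is shown rounded to 4 decimals, so these recover the underlying integer eigenvalues to within that precision.)
Verification: the trace of A = -3 equals the sum of eigenvalues -3, and det(A) ≈ 160.0064 matches the eigenvalue product 160.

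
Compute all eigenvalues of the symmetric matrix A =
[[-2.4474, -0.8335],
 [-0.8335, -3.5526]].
sigma(A) ≈ {-4, -2}

A is real symmetric, so its spectrum consists of real eigenvalues. Expanding the characteristic polynomial of the displayed matrix gives
  det(λ I - A) = p(λ) = λ^2 + (6)λ + (8).
Solving p(λ) = 0 yields eigenvalues ≈ -4, -2. (A is shown rounded to 4 decimals, so these recover the underlying integer eigenvalues to within that precision.)
Verification: the trace of A = -6 equals the sum of eigenvalues -6, and det(A) ≈ 7.9999 matches the eigenvalue product 8.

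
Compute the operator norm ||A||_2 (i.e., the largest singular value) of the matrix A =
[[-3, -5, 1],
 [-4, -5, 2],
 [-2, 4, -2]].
||A||_2 ≈ 9.3471 (= sqrt(largest eigenvalue of A^T A))

||A||_2 = sigma_max(A) = sqrt(lambda_max(A^T A)). Form the symmetric matrix M = A^T A =
[[29, 27, -7],
 [27, 66, -23],
 [-7, -23, 9]].
Its characteristic polynomial (trace, sum of principal 2x2 minors, determinant of M give the coefficients) is
  p(λ) = det(λ I - M) = λ^3 - 104λ^2 + 1462λ - 784.
No integer candidate from the rational root theorem (±divisors of 784) is a root, so the roots are irrational. The cubic discriminant is Δ = 9220353952 > 0, so there are three distinct real roots. p(0) = -784 and p(1) = 575 have opposite signs, so a root lies in (0, 1); Newton's method refines it to λ ≈ 0.5583. p(16) = 80 and p(17) = -1073 have opposite signs, so a root lies in (16, 17); Newton's method refines it to λ ≈ 16.0726. p(87) = -2263 and p(88) = 3968 have opposite signs, so a root lies in (87, 88); Newton's method refines it to λ ≈ 87.3691. Check (Vieta): the three roots sum to 104, matching tr M = 104.
So the eigenvalues of A^T A are ≈ 0.5583, 16.0726, 87.3691 (all ≥ 0, as they must be for A^T A). The largest is λ_max ≈ 87.3691, hence ||A||_2 = sqrt(λ_max) ≈ 9.3471.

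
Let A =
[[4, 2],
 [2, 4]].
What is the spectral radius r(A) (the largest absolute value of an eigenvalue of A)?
r(A) = 6

The eigenvalues of A are the roots of its characteristic polynomial. With M = A (coefficients from the trace and determinant):
  p(λ) = det(λ I - M) = λ^2 - 8λ + 12.
For λ^2 - 8λ + 12 the discriminant is 16. It is a perfect square (4^2), so the roots are rational: λ = (8 ± 4)/2 = 6, 2.
Thus the eigenvalues (to 4 decimals) are 6 (modulus 6); 2 (modulus 2). The spectral radius is the largest modulus: r(A) = 6. (Cross-check: r(A) ≤ ||A||_2 ≈ 6; equality holds whenever A is normal, though it can also hold for some non-normal A.)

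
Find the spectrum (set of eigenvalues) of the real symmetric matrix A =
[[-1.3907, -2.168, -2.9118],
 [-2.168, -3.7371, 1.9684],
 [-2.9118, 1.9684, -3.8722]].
sigma(A) ≈ {-6, -5, 2}

A is real symmetric, so its spectrum consists of real eigenvalues. Expanding the characteristic polynomial of the displayed matrix gives
  det(λ I - A) = p(λ) = λ^3 + (9)λ^2 + (8)λ + (-60.0015).
Solving p(λ) = 0 yields eigenvalues ≈ -6, -5, 2. (A is shown rounded to 4 decimals, so these recover the underlying integer eigenvalues to within that precision.)
Verification: the trace of A = -9 equals the sum of eigenvalues -9, and det(A) ≈ 60.0015 matches the eigenvalue product 60.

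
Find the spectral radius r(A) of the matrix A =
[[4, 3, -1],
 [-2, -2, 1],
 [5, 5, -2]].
r(A) ≈ 2.5289

The eigenvalues of A are the roots of its characteristic polynomial. With M = A (coefficients from the trace, the sum of principal 2x2 minors, and det A):
  p(λ) = det(λ I - M) = λ^3 - 6λ + 1.
No integer candidate from the rational root theorem (±divisors of 1) is a root, so the roots are irrational. The cubic discriminant is Δ = 837 > 0, so there are three distinct real roots. p(-3) = -8 and p(-2) = 5 have opposite signs, so a root lies in (-3, -2); Newton's method refines it to λ ≈ -2.5289. p(0) = 1 and p(1) = -4 have opposite signs, so a root lies in (0, 1); Newton's method refines it to λ ≈ 0.1674. p(2) = -3 and p(3) = 10 have opposite signs, so a root lies in (2, 3); Newton's method refines it to λ ≈ 2.3615. Check (Vieta): the three roots sum to 0, matching tr M = 0.
Thus the eigenvalues (to 4 decimals) are -2.5289 (modulus 2.5289); 0.1674 (modulus 0.1674); 2.3615 (modulus 2.3615). The spectral radius is the largest modulus: r(A) ≈ 2.5289. (Cross-check: r(A) ≤ ||A||_2 ≈ 9.4064; equality holds whenever A is normal, though it can also hold for some non-normal A.)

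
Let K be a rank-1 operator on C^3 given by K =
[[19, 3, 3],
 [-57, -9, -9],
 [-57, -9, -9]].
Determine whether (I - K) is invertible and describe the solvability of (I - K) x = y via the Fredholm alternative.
(I - K) is singular (det(I - K) = 0, i.e. 1 ∈ sigma(K)). (I - K) x = y is solvable iff y ⊥ ker((I - K)^*) = span{(19, 3, 3)}, i.e. iff 19y_1 + 3y_2 + 3y_3 = 0. When solvable, the solutions are x = y + c·(1, -3, -3), c arbitrary (ker(I - K) = span{(1, -3, -3)}, dimension 1).

K has rank 1, so it is an outer product K = u v^T: every row of K is a multiple of one row vector. Reading off the entries, u = (1, -3, -3) and v = (19, 3, 3) (row i of K equals u_i·v^T). A rank-one matrix u v^T satisfies K u = u (v·u) and kills the (2)-dimensional subspace v^⊥, so its characteristic polynomial is lambda^2 (lambda - v·u) with v·u = tr K = 1. Hence the eigenvalues of I - K are 1 (multiplicity 2) and 1 - (1) = 0, so det(I - K) = 0. (Direct check: I - K =
[[-18, -3, -3],
 [57, 10, 9],
 [57, 9, 10]]
has determinant 0.) So 1 is an eigenvalue of K and (I - K) is not invertible. The finite-dimensional Fredholm alternative says: either (I - K) is invertible, or ker(I - K) ≠ {0} and then range(I - K) = ker((I - K)^*)^⊥, with dim ker(I - K) = dim ker((I - K)^*). We are in the second case, so we need both kernels. Kernel of I - K: (I - K) u = u - u (v·u) = u - u = 0, so ker(I - K) = span{u} = span{(1, -3, -3)} (it is exactly 1-dimensional because rank(I - K) = 2). Kernel of the adjoint: K is real, so (I - K)^* = I - K^T = I - v u^T, and (I - v u^T) v = v - v (u·v) = 0; hence ker((I - K)^*) = span{v} = span{(19, 3, 3)}. Therefore (I - K) x = y is solvable iff <y, v> = 0, i.e. iff 19y_1 + 3y_2 + 3y_3 = 0. When this holds, K y = u (v·y) = 0, so (I - K) y = y and x = y is a particular solution; the full solution set is the line x = y + c·u = y + c·(1, -3, -3), c ∈ C.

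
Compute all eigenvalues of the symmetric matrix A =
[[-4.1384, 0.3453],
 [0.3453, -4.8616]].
sigma(A) ≈ {-5, -4}

A is real symmetric, so its spectrum consists of real eigenvalues. Expanding the characteristic polynomial of the displayed matrix gives
  det(λ I - A) = p(λ) = λ^2 + (9)λ + (20).
Solving p(λ) = 0 yields eigenvalues ≈ -5, -4. (A is shown rounded to 4 decimals, so these recover the underlying integer eigenvalues to within that precision.)
Verification: the trace of A = -9 equals the sum of eigenvalues -9, and det(A) ≈ 20.0000 matches the eigenvalue product 20.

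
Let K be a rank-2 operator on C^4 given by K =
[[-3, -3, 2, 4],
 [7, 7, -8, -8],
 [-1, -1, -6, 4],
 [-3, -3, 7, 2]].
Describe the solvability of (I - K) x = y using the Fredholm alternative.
(I - K) is invertible (det(I - K) = -73 ≠ 0), so for every y in C^4 the equation (I - K) x = y has a unique solution.

K has rank 2 and factors as K = U V^T = u1 v1^T + u2 v2^T with u1 = (1, -3, -1, 2), v1 = (-2, -2, 3, 2), u2 = (1, -1, 3, -1), v2 = (-1, -1, -1, 2) (multiplying out reproduces the displayed K). The nonzero eigenvalues of U V^T coincide with those of the 2 x 2 matrix G = V^T U = [[v1·u1, v1·u2], [v2·u1, v2·u2]] = [[5, 7], [7, -5]], and by the Sylvester determinant identity det(I_4 - U V^T) = det(I_2 - V^T U) = det([[-4, -7], [-7, 6]]) = (-4)(6) - (-7)(-7) = -73. (Direct check: I - K =
[[4, 3, -2, -4],
 [-7, -6, 8, 8],
 [1, 1, 7, -4],
 [3, 3, -7, -1]]
has determinant -73.) The finite-dimensional Fredholm alternative says: either (I - K) is invertible, or ker(I - K) ≠ {0} and then range(I - K) = ker((I - K)^*)^⊥, with dim ker(I - K) = dim ker((I - K)^*). Since det(I - K) ≠ 0, 1 is not an eigenvalue of K and ker(I - K) = {0}, so we are in the first case: for every y there is a unique x = (I - K)^(-1) y. (Explicitly, by the Woodbury identity, (I - U V^T)^(-1) = I + U (I_2 - G)^(-1) V^T.)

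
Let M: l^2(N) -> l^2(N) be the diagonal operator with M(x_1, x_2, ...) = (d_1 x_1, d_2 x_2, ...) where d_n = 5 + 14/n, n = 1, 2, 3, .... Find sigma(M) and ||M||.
sigma(M) = {5 + 14/n : n ≥ 1} ∪ {5}; ||M|| = 19

A bounded diagonal operator on l^2 with diagonal entries d_n has spectrum equal to the closure of {d_n : n ≥ 1}: every d_n is an eigenvalue (with eigenvector e_n), so {d_n} ⊂ sigma(M); the spectrum is closed, so its closure is too; and for lambda not in the closure, (M - lambda I) has bounded inverse (the diagonal entries 1/(d_n - lambda) are bounded). For our sequence d_n = 5 + 14/n, n = 1, 2, 3, ...:
  - {d_n} = {5 + 14/n : n ≥ 1}; the only limit point is 5
  - closure = {5 + 14/n : n ≥ 1} ∪ {5}
For the norm: a diagonal operator has ||M|| = sup_n |d_n|. Here d_n = 5 + 14/n is positive and decreasing, so sup_n |d_n| = d_1 = 5 + 14 = 19. So ||M|| = 19.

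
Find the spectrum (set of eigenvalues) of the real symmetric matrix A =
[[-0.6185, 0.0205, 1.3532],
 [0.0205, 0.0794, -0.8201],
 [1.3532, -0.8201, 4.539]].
sigma(A) ≈ {-1, 0, 5}

A is real symmetric, so its spectrum consists of real eigenvalues. Expanding the characteristic polynomial of the displayed matrix gives
  det(λ I - A) = p(λ) = λ^3 + (-4)λ^2 + (-5)λ + (0).
Solving p(λ) = 0 yields eigenvalues ≈ -1, 0, 5. (A is shown rounded to 4 decimals, so these recover the underlying integer eigenvalues to within that precision.)
Verification: the trace of A = 4 equals the sum of eigenvalues 4, and det(A) ≈ 0.0003 matches the eigenvalue product 0.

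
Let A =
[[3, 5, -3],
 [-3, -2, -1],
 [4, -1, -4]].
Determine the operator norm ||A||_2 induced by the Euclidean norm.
||A||_2 ≈ 7.9461 (= sqrt(largest eigenvalue of A^T A))

||A||_2 = sigma_max(A) = sqrt(lambda_max(A^T A)). Form the symmetric matrix M = A^T A =
[[34, 17, -22],
 [17, 30, -9],
 [-22, -9, 26]].
Its characteristic polynomial (trace, sum of principal 2x2 minors, determinant of M give the coefficients) is
  p(λ) = det(λ I - M) = λ^3 - 90λ^2 + 1830λ - 8464.
No integer candidate from the rational root theorem (±divisors of 8464) is a root, so the roots are irrational. The cubic discriminant is Δ = 1089231408 > 0, so there are three distinct real roots. p(6) = -508 and p(7) = 279 have opposite signs, so a root lies in (6, 7); Newton's method refines it to λ ≈ 6.6245. p(20) = 136 and p(21) = -463 have opposite signs, so a root lies in (20, 21); Newton's method refines it to λ ≈ 20.2357. p(63) = -337 and p(64) = 2160 have opposite signs, so a root lies in (63, 64); Newton's method refines it to λ ≈ 63.1398. Check (Vieta): the three roots sum to 90, matching tr M = 90.
So the eigenvalues of A^T A are ≈ 6.6245, 20.2357, 63.1398 (all ≥ 0, as they must be for A^T A). The largest is λ_max ≈ 63.1398, hence ||A||_2 = sqrt(λ_max) ≈ 7.9461.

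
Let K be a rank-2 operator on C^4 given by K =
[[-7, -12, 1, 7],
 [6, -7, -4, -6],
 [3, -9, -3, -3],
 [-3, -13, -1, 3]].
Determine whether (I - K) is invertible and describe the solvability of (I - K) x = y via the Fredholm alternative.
(I - K) is invertible (det(I - K) = 28 ≠ 0), so for every y in C^4 the equation (I - K) x = y has a unique solution.

K has rank 2 and factors as K = U V^T = u1 v1^T + u2 v2^T with u1 = (-2, -3, -3, -3), v1 = (-1, 3, 1, 1), u2 = (-3, 1, 0, -2), v2 = (3, 2, -1, -3) (multiplying out reproduces the displayed K). The nonzero eigenvalues of U V^T coincide with those of the 2 x 2 matrix G = V^T U = [[v1·u1, v1·u2], [v2·u1, v2·u2]] = [[-13, 4], [0, -1]], and by the Sylvester determinant identity det(I_4 - U V^T) = det(I_2 - V^T U) = det([[14, -4], [0, 2]]) = (14)(2) - (-4)(0) = 28. (Direct check: I - K =
[[8, 12, -1, -7],
 [-6, 8, 4, 6],
 [-3, 9, 4, 3],
 [3, 13, 1, -2]]
has determinant 28.) The finite-dimensional Fredholm alternative says: either (I - K) is invertible, or ker(I - K) ≠ {0} and then range(I - K) = ker((I - K)^*)^⊥, with dim ker(I - K) = dim ker((I - K)^*). Since det(I - K) ≠ 0, 1 is not an eigenvalue of K and ker(I - K) = {0}, so we are in the first case: for every y there is a unique x = (I - K)^(-1) y. (Explicitly, by the Woodbury identity, (I - U V^T)^(-1) = I + U (I_2 - G)^(-1) V^T.)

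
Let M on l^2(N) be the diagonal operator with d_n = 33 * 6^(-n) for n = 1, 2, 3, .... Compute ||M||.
||M|| = 11/2 (attained at n = 1)

For M diagonal, ||M|| = sup_n |d_n|. The sequence d_n = 33 * 6^(-n) is positive and strictly decreasing (ratio 6^(-1) < 1), so the supremum is d_1 = 33/6 = 11/2. Hence ||M|| = 11/2.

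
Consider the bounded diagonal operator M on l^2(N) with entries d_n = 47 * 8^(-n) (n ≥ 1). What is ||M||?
||M|| = 47/8 (attained at n = 1)

For M diagonal, ||M|| = sup_n |d_n|. The sequence d_n = 47 * 8^(-n) is positive and strictly decreasing (ratio 8^(-1) < 1), so the supremum is d_1 = 47/8. Hence ||M|| = 47/8.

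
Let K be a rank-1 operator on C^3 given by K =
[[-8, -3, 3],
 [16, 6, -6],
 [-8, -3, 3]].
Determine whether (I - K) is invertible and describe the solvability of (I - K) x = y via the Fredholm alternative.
(I - K) is singular (det(I - K) = 0, i.e. 1 ∈ sigma(K)). (I - K) x = y is solvable iff y ⊥ ker((I - K)^*) = span{(-8, -3, 3)}, i.e. iff -8y_1 - 3y_2 + 3y_3 = 0. When solvable, the solutions are x = y + c·(1, -2, 1), c arbitrary (ker(I - K) = span{(1, -2, 1)}, dimension 1).

K has rank 1, so it is an outer product K = u v^T: every row of K is a multiple of one row vector. Reading off the entries, u = (1, -2, 1) and v = (-8, -3, 3) (row i of K equals u_i·v^T). A rank-one matrix u v^T satisfies K u = u (v·u) and kills the (2)-dimensional subspace v^⊥, so its characteristic polynomial is lambda^2 (lambda - v·u) with v·u = tr K = 1. Hence the eigenvalues of I - K are 1 (multiplicity 2) and 1 - (1) = 0, so det(I - K) = 0. (Direct check: I - K =
[[9, 3, -3],
 [-16, -5, 6],
 [8, 3, -2]]
has determinant 0.) So 1 is an eigenvalue of K and (I - K) is not invertible. The finite-dimensional Fredholm alternative says: either (I - K) is invertible, or ker(I - K) ≠ {0} and then range(I - K) = ker((I - K)^*)^⊥, with dim ker(I - K) = dim ker((I - K)^*). We are in the second case, so we need both kernels. Kernel of I - K: (I - K) u = u - u (v·u) = u - u = 0, so ker(I - K) = span{u} = span{(1, -2, 1)} (it is exactly 1-dimensional because rank(I - K) = 2). Kernel of the adjoint: K is real, so (I - K)^* = I - K^T = I - v u^T, and (I - v u^T) v = v - v (u·v) = 0; hence ker((I - K)^*) = span{v} = span{(-8, -3, 3)}. Therefore (I - K) x = y is solvable iff <y, v> = 0, i.e. iff -8y_1 - 3y_2 + 3y_3 = 0. When this holds, K y = u (v·y) = 0, so (I - K) y = y and x = y is a particular solution; the full solution set is the line x = y + c·u = y + c·(1, -2, 1), c ∈ C.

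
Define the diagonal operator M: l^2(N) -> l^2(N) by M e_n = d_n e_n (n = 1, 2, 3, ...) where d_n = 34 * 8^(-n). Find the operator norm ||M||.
||M|| = 17/4 (attained at n = 1)

For M diagonal, ||M|| = sup_n |d_n|. The sequence d_n = 34 * 8^(-n) is positive and strictly decreasing (ratio 8^(-1) < 1), so the supremum is d_1 = 34/8 = 17/4. Hence ||M|| = 17/4.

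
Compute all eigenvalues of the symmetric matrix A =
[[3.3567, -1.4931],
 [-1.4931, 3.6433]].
sigma(A) ≈ {2, 5}

A is real symmetric, so its spectrum consists of real eigenvalues. Expanding the characteristic polynomial of the displayed matrix gives
  det(λ I - A) = p(λ) = λ^2 + (-7)λ + (10).
Solving p(λ) = 0 yields eigenvalues ≈ 2, 5. (A is shown rounded to 4 decimals, so these recover the underlying integer eigenvalues to within that precision.)
Verification: the trace of A = 7 equals the sum of eigenvalues 7, and det(A) ≈ 10.0001 matches the eigenvalue product 10.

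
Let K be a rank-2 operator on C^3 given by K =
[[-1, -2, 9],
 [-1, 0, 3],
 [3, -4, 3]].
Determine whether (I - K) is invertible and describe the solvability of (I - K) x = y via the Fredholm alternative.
(I - K) is invertible (det(I - K) = -21 ≠ 0), so for every y in C^3 the equation (I - K) x = y has a unique solution.

K has rank 2 and factors as K = U V^T = u1 v1^T + u2 v2^T with u1 = (-2, -1, 1), v1 = (1, 0, -3), u2 = (1, 0, 2), v2 = (1, -2, 3) (multiplying out reproduces the displayed K). The nonzero eigenvalues of U V^T coincide with those of the 2 x 2 matrix G = V^T U = [[v1·u1, v1·u2], [v2·u1, v2·u2]] = [[-5, -5], [3, 7]], and by the Sylvester determinant identity det(I_3 - U V^T) = det(I_2 - V^T U) = det([[6, 5], [-3, -6]]) = (6)(-6) - (5)(-3) = -21. (Direct check: I - K =
[[2, 2, -9],
 [1, 1, -3],
 [-3, 4, -2]]
has determinant -21.) The finite-dimensional Fredholm alternative says: either (I - K) is invertible, or ker(I - K) ≠ {0} and then range(I - K) = ker((I - K)^*)^⊥, with dim ker(I - K) = dim ker((I - K)^*). Since det(I - K) ≠ 0, 1 is not an eigenvalue of K and ker(I - K) = {0}, so we are in the first case: for every y there is a unique x = (I - K)^(-1) y. (Explicitly, by the Woodbury identity, (I - U V^T)^(-1) = I + U (I_2 - G)^(-1) V^T.)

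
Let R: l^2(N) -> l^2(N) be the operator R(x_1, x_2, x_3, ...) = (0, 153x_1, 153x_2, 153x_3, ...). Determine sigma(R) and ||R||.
sigma(R) = closed disk {z in C : |z| ≤ 153}; ||R|| = 153

Note R = 153·U where U is the unit right shift (U x)_k = x_{k-1} (with x_0 := 0); so ||R|| = 153||U|| and sigma(R) = 153·sigma(U). ||R x||^2 = sum_{k≥1} |153x_k|^2 = 23409||x||^2, so ||R|| = 153 and sigma(R) ⊂ {|z| ≤ 153}. For any |lambda| < 153, the equation (R - lambda I) x = 0 forces x_1 = 0, then 153x_k = lambda x_{k+1} ⇒ x = 0, so R has no eigenvalues. But (R - lambda I) is not surjective for |lambda| < 153: solving (R - lambda I) x = e_1 would require x_n proportional to (lambda/153)^(-n), which is not in l^2. So every |lambda| < 153 lies in the residual spectrum. The boundary |lambda| = 153 is in the approximate point spectrum (the spectrum is closed). Hence sigma(R) is the closed disk of radius 153.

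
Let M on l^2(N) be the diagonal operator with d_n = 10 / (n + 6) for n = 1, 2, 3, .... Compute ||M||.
||M|| = 10/7 (attained at n = 1)

For M diagonal, ||M|| = sup_n |d_n| = sup_n 10/(n + 6). This is positive and strictly decreasing in n, so the supremum is attained at n = 1: d_1 = 10/(1 + 6) = 10/7. Hence ||M|| = 10/7.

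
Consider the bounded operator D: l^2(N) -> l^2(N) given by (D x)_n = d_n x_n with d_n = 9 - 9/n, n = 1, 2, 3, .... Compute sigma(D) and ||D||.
sigma(D) = {9 - 9/n : n ≥ 1} ∪ {9}; ||D|| = 9

A bounded diagonal operator on l^2 with diagonal entries d_n has spectrum equal to the closure of {d_n : n ≥ 1}: every d_n is an eigenvalue (with eigenvector e_n), so {d_n} ⊂ sigma(D); the spectrum is closed, so its closure is too; and for lambda not in the closure, (D - lambda I) has bounded inverse (the diagonal entries 1/(d_n - lambda) are bounded). For our sequence d_n = 9 - 9/n, n = 1, 2, 3, ...:
  - {d_n} = {9 - 9/n : n ≥ 1}; the only limit point is 9
  - closure = {9 - 9/n : n ≥ 1} ∪ {9}
For the norm: a diagonal operator has ||D|| = sup_n |d_n|. Here d_n = 9 - 9/n increases monotonically from d_1 = 0 toward 9, with all terms in [0, 9); so sup_n |d_n| = 9 (the supremum is the limit, not attained). So ||D|| = 9.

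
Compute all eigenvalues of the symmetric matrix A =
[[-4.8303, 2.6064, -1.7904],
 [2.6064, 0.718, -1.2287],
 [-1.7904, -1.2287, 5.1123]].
sigma(A) ≈ {-6, 1, 6}

A is real symmetric, so its spectrum consists of real eigenvalues. Expanding the characteristic polynomial of the displayed matrix gives
  det(λ I - A) = p(λ) = λ^3 + (-1)λ^2 + (-36)λ + (36.0015).
Solving p(λ) = 0 yields eigenvalues ≈ -6, 1, 6. (A is shown rounded to 4 decimals, so these recover the underlying integer eigenvalues to within that precision.)
Verification: the trace of A = 1 equals the sum of eigenvalues 1, and det(A) ≈ -36.0015 matches the eigenvalue product -36.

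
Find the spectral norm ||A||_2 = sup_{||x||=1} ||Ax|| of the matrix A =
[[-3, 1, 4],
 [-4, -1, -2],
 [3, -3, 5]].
||A||_2 ≈ 7.4167 (= sqrt(largest eigenvalue of A^T A))

||A||_2 = sigma_max(A) = sqrt(lambda_max(A^T A)). Form the symmetric matrix M = A^T A =
[[34, -8, 11],
 [-8, 11, -9],
 [11, -9, 45]].
Its characteristic polynomial (trace, sum of principal 2x2 minors, determinant of M give the coefficients) is
  p(λ) = det(λ I - M) = λ^3 - 90λ^2 + 2133λ - 11449.
No integer candidate from the rational root theorem (±divisors of 11449) is a root, so the roots are irrational. The cubic discriminant is Δ = 671662665 > 0, so there are three distinct real roots. p(7) = -585 and p(8) = 367 have opposite signs, so a root lies in (7, 8); Newton's method refines it to λ ≈ 7.5975. p(27) = 215 and p(28) = -333 have opposite signs, so a root lies in (27, 28); Newton's method refines it to λ ≈ 27.3957. p(55) = -9 and p(56) = 1375 have opposite signs, so a root lies in (55, 56); Newton's method refines it to λ ≈ 55.0069. Check (Vieta): the three roots sum to 90, matching tr M = 90.
So the eigenvalues of A^T A are ≈ 7.5975, 27.3957, 55.0069 (all ≥ 0, as they must be for A^T A). The largest is λ_max ≈ 55.0069, hence ||A||_2 = sqrt(λ_max) ≈ 7.4167.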